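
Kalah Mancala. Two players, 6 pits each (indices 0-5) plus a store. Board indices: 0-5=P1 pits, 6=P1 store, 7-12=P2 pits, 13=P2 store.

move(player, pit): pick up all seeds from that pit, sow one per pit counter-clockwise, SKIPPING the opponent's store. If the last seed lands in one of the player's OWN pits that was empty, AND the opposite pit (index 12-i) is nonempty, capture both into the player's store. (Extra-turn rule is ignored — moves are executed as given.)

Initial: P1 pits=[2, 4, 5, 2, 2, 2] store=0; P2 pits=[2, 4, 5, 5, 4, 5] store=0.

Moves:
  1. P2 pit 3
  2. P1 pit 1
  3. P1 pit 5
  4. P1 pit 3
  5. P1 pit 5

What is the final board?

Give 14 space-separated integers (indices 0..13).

Answer: 3 0 6 0 4 0 4 3 5 5 0 5 6 1

Derivation:
Move 1: P2 pit3 -> P1=[3,5,5,2,2,2](0) P2=[2,4,5,0,5,6](1)
Move 2: P1 pit1 -> P1=[3,0,6,3,3,3](1) P2=[2,4,5,0,5,6](1)
Move 3: P1 pit5 -> P1=[3,0,6,3,3,0](2) P2=[3,5,5,0,5,6](1)
Move 4: P1 pit3 -> P1=[3,0,6,0,4,1](3) P2=[3,5,5,0,5,6](1)
Move 5: P1 pit5 -> P1=[3,0,6,0,4,0](4) P2=[3,5,5,0,5,6](1)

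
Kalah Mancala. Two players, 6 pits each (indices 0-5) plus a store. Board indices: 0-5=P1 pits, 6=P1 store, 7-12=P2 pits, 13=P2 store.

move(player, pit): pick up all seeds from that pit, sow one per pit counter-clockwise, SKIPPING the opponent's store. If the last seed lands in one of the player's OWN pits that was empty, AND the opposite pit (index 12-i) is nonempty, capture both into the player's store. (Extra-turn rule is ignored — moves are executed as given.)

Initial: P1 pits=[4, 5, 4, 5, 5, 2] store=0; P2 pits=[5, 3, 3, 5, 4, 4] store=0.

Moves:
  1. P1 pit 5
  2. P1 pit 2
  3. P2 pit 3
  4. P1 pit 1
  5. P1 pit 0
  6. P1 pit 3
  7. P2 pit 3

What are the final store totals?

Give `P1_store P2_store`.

Answer: 4 1

Derivation:
Move 1: P1 pit5 -> P1=[4,5,4,5,5,0](1) P2=[6,3,3,5,4,4](0)
Move 2: P1 pit2 -> P1=[4,5,0,6,6,1](2) P2=[6,3,3,5,4,4](0)
Move 3: P2 pit3 -> P1=[5,6,0,6,6,1](2) P2=[6,3,3,0,5,5](1)
Move 4: P1 pit1 -> P1=[5,0,1,7,7,2](3) P2=[7,3,3,0,5,5](1)
Move 5: P1 pit0 -> P1=[0,1,2,8,8,3](3) P2=[7,3,3,0,5,5](1)
Move 6: P1 pit3 -> P1=[0,1,2,0,9,4](4) P2=[8,4,4,1,6,5](1)
Move 7: P2 pit3 -> P1=[0,1,2,0,9,4](4) P2=[8,4,4,0,7,5](1)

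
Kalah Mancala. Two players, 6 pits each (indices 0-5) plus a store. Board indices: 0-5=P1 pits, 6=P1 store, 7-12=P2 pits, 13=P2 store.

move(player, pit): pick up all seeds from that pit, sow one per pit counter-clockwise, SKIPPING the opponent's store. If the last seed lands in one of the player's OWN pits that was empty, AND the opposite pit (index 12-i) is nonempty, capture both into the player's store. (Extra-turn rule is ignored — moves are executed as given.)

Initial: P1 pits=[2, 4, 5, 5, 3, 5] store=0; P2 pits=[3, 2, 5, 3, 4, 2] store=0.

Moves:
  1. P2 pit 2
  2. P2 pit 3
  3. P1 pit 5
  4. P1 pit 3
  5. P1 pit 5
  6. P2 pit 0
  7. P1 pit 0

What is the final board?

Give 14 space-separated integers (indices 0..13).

Answer: 0 5 6 1 5 0 3 0 5 2 2 7 5 2

Derivation:
Move 1: P2 pit2 -> P1=[3,4,5,5,3,5](0) P2=[3,2,0,4,5,3](1)
Move 2: P2 pit3 -> P1=[4,4,5,5,3,5](0) P2=[3,2,0,0,6,4](2)
Move 3: P1 pit5 -> P1=[4,4,5,5,3,0](1) P2=[4,3,1,1,6,4](2)
Move 4: P1 pit3 -> P1=[4,4,5,0,4,1](2) P2=[5,4,1,1,6,4](2)
Move 5: P1 pit5 -> P1=[4,4,5,0,4,0](3) P2=[5,4,1,1,6,4](2)
Move 6: P2 pit0 -> P1=[4,4,5,0,4,0](3) P2=[0,5,2,2,7,5](2)
Move 7: P1 pit0 -> P1=[0,5,6,1,5,0](3) P2=[0,5,2,2,7,5](2)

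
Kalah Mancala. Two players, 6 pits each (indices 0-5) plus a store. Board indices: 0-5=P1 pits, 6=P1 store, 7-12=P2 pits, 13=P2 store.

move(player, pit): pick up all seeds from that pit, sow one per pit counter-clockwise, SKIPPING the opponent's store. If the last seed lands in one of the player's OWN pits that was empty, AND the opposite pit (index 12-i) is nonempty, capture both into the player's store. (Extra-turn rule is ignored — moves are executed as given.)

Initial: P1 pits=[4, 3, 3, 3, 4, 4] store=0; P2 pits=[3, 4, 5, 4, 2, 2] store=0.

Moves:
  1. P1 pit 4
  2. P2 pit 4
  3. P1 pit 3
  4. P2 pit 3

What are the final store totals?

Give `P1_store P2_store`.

Answer: 2 2

Derivation:
Move 1: P1 pit4 -> P1=[4,3,3,3,0,5](1) P2=[4,5,5,4,2,2](0)
Move 2: P2 pit4 -> P1=[4,3,3,3,0,5](1) P2=[4,5,5,4,0,3](1)
Move 3: P1 pit3 -> P1=[4,3,3,0,1,6](2) P2=[4,5,5,4,0,3](1)
Move 4: P2 pit3 -> P1=[5,3,3,0,1,6](2) P2=[4,5,5,0,1,4](2)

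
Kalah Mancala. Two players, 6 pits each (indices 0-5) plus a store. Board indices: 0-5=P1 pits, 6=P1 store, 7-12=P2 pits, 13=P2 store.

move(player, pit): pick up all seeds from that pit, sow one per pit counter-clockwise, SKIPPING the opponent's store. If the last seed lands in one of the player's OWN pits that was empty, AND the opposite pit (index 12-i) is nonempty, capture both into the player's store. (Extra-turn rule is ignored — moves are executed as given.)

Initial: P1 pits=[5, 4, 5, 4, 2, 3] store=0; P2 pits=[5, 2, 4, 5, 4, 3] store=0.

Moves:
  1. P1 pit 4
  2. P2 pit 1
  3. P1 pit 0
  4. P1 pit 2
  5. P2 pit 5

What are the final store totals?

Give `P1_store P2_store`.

Move 1: P1 pit4 -> P1=[5,4,5,4,0,4](1) P2=[5,2,4,5,4,3](0)
Move 2: P2 pit1 -> P1=[5,4,5,4,0,4](1) P2=[5,0,5,6,4,3](0)
Move 3: P1 pit0 -> P1=[0,5,6,5,1,5](1) P2=[5,0,5,6,4,3](0)
Move 4: P1 pit2 -> P1=[0,5,0,6,2,6](2) P2=[6,1,5,6,4,3](0)
Move 5: P2 pit5 -> P1=[1,6,0,6,2,6](2) P2=[6,1,5,6,4,0](1)

Answer: 2 1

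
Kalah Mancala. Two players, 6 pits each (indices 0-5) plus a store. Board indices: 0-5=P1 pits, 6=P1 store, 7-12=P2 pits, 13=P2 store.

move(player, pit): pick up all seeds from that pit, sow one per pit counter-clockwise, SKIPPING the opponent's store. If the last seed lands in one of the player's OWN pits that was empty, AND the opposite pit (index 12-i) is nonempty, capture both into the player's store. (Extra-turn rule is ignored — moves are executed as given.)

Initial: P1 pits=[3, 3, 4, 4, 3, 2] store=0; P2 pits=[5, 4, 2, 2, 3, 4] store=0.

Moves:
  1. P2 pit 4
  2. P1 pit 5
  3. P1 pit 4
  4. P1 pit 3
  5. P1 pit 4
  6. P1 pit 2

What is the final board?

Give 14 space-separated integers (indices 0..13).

Answer: 4 3 0 1 1 4 4 8 4 2 2 0 5 1

Derivation:
Move 1: P2 pit4 -> P1=[4,3,4,4,3,2](0) P2=[5,4,2,2,0,5](1)
Move 2: P1 pit5 -> P1=[4,3,4,4,3,0](1) P2=[6,4,2,2,0,5](1)
Move 3: P1 pit4 -> P1=[4,3,4,4,0,1](2) P2=[7,4,2,2,0,5](1)
Move 4: P1 pit3 -> P1=[4,3,4,0,1,2](3) P2=[8,4,2,2,0,5](1)
Move 5: P1 pit4 -> P1=[4,3,4,0,0,3](3) P2=[8,4,2,2,0,5](1)
Move 6: P1 pit2 -> P1=[4,3,0,1,1,4](4) P2=[8,4,2,2,0,5](1)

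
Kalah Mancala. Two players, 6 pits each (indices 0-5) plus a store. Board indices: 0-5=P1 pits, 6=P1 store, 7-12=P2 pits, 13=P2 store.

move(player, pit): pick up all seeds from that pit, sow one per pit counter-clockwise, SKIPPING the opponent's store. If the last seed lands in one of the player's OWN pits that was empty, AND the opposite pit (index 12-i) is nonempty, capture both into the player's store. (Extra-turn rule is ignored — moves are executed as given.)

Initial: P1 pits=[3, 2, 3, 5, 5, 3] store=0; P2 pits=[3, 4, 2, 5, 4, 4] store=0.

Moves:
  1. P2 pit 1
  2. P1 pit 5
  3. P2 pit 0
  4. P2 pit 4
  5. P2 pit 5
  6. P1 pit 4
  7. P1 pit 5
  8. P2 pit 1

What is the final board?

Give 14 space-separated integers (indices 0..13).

Move 1: P2 pit1 -> P1=[3,2,3,5,5,3](0) P2=[3,0,3,6,5,5](0)
Move 2: P1 pit5 -> P1=[3,2,3,5,5,0](1) P2=[4,1,3,6,5,5](0)
Move 3: P2 pit0 -> P1=[3,2,3,5,5,0](1) P2=[0,2,4,7,6,5](0)
Move 4: P2 pit4 -> P1=[4,3,4,6,5,0](1) P2=[0,2,4,7,0,6](1)
Move 5: P2 pit5 -> P1=[5,4,5,7,6,0](1) P2=[0,2,4,7,0,0](2)
Move 6: P1 pit4 -> P1=[5,4,5,7,0,1](2) P2=[1,3,5,8,0,0](2)
Move 7: P1 pit5 -> P1=[5,4,5,7,0,0](3) P2=[1,3,5,8,0,0](2)
Move 8: P2 pit1 -> P1=[5,0,5,7,0,0](3) P2=[1,0,6,9,0,0](7)

Answer: 5 0 5 7 0 0 3 1 0 6 9 0 0 7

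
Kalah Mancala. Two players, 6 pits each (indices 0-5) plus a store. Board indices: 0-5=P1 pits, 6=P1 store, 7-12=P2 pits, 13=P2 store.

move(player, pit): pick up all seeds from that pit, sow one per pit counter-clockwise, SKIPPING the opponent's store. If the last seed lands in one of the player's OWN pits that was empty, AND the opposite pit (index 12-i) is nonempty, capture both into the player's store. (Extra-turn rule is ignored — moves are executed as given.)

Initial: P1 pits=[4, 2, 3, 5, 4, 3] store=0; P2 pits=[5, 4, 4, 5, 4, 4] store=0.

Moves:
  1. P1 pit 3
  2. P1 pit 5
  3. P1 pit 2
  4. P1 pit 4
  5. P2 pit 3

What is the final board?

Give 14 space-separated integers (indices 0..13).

Answer: 5 3 1 1 0 1 11 1 7 6 0 5 5 1

Derivation:
Move 1: P1 pit3 -> P1=[4,2,3,0,5,4](1) P2=[6,5,4,5,4,4](0)
Move 2: P1 pit5 -> P1=[4,2,3,0,5,0](2) P2=[7,6,5,5,4,4](0)
Move 3: P1 pit2 -> P1=[4,2,0,1,6,0](10) P2=[0,6,5,5,4,4](0)
Move 4: P1 pit4 -> P1=[4,2,0,1,0,1](11) P2=[1,7,6,6,4,4](0)
Move 5: P2 pit3 -> P1=[5,3,1,1,0,1](11) P2=[1,7,6,0,5,5](1)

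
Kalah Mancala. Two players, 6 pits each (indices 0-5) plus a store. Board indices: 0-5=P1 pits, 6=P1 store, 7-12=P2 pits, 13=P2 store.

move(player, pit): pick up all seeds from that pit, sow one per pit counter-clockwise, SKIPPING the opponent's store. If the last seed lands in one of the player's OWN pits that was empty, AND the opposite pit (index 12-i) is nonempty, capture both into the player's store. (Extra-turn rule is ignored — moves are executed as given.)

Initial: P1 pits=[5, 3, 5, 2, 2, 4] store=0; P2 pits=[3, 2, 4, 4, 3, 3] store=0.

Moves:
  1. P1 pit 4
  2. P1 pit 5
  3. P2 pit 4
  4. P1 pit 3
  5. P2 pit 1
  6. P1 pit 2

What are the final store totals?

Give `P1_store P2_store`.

Answer: 8 5

Derivation:
Move 1: P1 pit4 -> P1=[5,3,5,2,0,5](1) P2=[3,2,4,4,3,3](0)
Move 2: P1 pit5 -> P1=[5,3,5,2,0,0](2) P2=[4,3,5,5,3,3](0)
Move 3: P2 pit4 -> P1=[6,3,5,2,0,0](2) P2=[4,3,5,5,0,4](1)
Move 4: P1 pit3 -> P1=[6,3,5,0,1,0](7) P2=[0,3,5,5,0,4](1)
Move 5: P2 pit1 -> P1=[6,0,5,0,1,0](7) P2=[0,0,6,6,0,4](5)
Move 6: P1 pit2 -> P1=[6,0,0,1,2,1](8) P2=[1,0,6,6,0,4](5)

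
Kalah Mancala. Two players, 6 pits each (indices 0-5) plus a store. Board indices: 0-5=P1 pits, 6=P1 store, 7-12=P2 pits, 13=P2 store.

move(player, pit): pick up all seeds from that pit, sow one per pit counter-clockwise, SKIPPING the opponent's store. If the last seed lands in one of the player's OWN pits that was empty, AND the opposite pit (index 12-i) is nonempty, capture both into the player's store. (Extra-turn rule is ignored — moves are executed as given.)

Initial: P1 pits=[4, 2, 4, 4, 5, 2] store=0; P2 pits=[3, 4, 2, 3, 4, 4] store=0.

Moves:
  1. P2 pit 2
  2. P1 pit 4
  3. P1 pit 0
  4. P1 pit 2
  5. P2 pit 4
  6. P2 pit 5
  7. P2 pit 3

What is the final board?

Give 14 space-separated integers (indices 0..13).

Move 1: P2 pit2 -> P1=[4,2,4,4,5,2](0) P2=[3,4,0,4,5,4](0)
Move 2: P1 pit4 -> P1=[4,2,4,4,0,3](1) P2=[4,5,1,4,5,4](0)
Move 3: P1 pit0 -> P1=[0,3,5,5,0,3](7) P2=[4,0,1,4,5,4](0)
Move 4: P1 pit2 -> P1=[0,3,0,6,1,4](8) P2=[5,0,1,4,5,4](0)
Move 5: P2 pit4 -> P1=[1,4,1,6,1,4](8) P2=[5,0,1,4,0,5](1)
Move 6: P2 pit5 -> P1=[2,5,2,7,1,4](8) P2=[5,0,1,4,0,0](2)
Move 7: P2 pit3 -> P1=[3,5,2,7,1,4](8) P2=[5,0,1,0,1,1](3)

Answer: 3 5 2 7 1 4 8 5 0 1 0 1 1 3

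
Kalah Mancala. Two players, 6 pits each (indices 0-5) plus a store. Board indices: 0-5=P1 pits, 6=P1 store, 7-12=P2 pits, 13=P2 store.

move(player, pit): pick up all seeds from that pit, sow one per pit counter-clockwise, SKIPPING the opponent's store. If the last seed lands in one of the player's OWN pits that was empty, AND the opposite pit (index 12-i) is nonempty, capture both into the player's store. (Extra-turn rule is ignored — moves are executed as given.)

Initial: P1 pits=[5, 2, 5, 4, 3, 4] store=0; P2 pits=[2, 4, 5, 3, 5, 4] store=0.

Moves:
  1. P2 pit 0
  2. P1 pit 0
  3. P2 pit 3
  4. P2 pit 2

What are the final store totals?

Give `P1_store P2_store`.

Answer: 0 2

Derivation:
Move 1: P2 pit0 -> P1=[5,2,5,4,3,4](0) P2=[0,5,6,3,5,4](0)
Move 2: P1 pit0 -> P1=[0,3,6,5,4,5](0) P2=[0,5,6,3,5,4](0)
Move 3: P2 pit3 -> P1=[0,3,6,5,4,5](0) P2=[0,5,6,0,6,5](1)
Move 4: P2 pit2 -> P1=[1,4,6,5,4,5](0) P2=[0,5,0,1,7,6](2)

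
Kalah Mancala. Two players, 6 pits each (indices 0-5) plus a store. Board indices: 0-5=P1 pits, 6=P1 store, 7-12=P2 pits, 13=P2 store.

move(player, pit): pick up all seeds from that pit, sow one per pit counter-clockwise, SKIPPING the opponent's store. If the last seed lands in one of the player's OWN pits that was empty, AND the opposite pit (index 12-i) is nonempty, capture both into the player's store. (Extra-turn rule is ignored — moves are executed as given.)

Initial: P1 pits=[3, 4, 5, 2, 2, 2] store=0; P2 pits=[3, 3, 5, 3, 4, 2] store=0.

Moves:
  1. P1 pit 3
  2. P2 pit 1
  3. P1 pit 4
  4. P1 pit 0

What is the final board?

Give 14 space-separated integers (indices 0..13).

Answer: 0 5 6 0 0 4 8 4 0 0 4 5 2 0

Derivation:
Move 1: P1 pit3 -> P1=[3,4,5,0,3,3](0) P2=[3,3,5,3,4,2](0)
Move 2: P2 pit1 -> P1=[3,4,5,0,3,3](0) P2=[3,0,6,4,5,2](0)
Move 3: P1 pit4 -> P1=[3,4,5,0,0,4](1) P2=[4,0,6,4,5,2](0)
Move 4: P1 pit0 -> P1=[0,5,6,0,0,4](8) P2=[4,0,0,4,5,2](0)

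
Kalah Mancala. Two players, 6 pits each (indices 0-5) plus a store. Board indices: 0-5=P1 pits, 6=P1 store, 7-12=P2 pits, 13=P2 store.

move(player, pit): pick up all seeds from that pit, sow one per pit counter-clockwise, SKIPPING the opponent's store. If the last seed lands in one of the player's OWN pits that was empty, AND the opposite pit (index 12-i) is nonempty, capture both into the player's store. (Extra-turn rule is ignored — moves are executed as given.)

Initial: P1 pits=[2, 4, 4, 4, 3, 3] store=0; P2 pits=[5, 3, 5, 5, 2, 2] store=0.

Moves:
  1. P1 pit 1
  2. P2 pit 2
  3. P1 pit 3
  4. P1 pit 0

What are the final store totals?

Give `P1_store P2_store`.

Answer: 1 1

Derivation:
Move 1: P1 pit1 -> P1=[2,0,5,5,4,4](0) P2=[5,3,5,5,2,2](0)
Move 2: P2 pit2 -> P1=[3,0,5,5,4,4](0) P2=[5,3,0,6,3,3](1)
Move 3: P1 pit3 -> P1=[3,0,5,0,5,5](1) P2=[6,4,0,6,3,3](1)
Move 4: P1 pit0 -> P1=[0,1,6,1,5,5](1) P2=[6,4,0,6,3,3](1)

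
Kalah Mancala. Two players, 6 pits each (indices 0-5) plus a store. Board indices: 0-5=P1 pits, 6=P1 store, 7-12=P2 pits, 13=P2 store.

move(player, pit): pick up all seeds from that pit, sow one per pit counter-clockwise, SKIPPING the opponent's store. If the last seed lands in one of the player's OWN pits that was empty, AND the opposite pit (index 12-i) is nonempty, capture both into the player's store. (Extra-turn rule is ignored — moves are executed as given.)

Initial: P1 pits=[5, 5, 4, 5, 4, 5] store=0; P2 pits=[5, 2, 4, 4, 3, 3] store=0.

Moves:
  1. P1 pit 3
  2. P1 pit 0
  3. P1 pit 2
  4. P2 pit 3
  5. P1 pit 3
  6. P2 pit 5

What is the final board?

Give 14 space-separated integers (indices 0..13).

Move 1: P1 pit3 -> P1=[5,5,4,0,5,6](1) P2=[6,3,4,4,3,3](0)
Move 2: P1 pit0 -> P1=[0,6,5,1,6,7](1) P2=[6,3,4,4,3,3](0)
Move 3: P1 pit2 -> P1=[0,6,0,2,7,8](2) P2=[7,3,4,4,3,3](0)
Move 4: P2 pit3 -> P1=[1,6,0,2,7,8](2) P2=[7,3,4,0,4,4](1)
Move 5: P1 pit3 -> P1=[1,6,0,0,8,9](2) P2=[7,3,4,0,4,4](1)
Move 6: P2 pit5 -> P1=[2,7,1,0,8,9](2) P2=[7,3,4,0,4,0](2)

Answer: 2 7 1 0 8 9 2 7 3 4 0 4 0 2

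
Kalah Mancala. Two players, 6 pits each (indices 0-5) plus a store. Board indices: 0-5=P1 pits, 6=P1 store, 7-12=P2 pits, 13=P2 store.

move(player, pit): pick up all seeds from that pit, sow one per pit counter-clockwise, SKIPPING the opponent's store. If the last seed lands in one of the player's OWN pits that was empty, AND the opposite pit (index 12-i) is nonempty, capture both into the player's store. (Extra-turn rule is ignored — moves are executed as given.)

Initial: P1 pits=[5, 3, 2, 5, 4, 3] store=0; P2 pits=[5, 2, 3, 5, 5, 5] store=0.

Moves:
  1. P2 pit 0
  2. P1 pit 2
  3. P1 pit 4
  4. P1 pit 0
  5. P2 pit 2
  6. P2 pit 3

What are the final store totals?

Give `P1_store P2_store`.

Answer: 1 2

Derivation:
Move 1: P2 pit0 -> P1=[5,3,2,5,4,3](0) P2=[0,3,4,6,6,6](0)
Move 2: P1 pit2 -> P1=[5,3,0,6,5,3](0) P2=[0,3,4,6,6,6](0)
Move 3: P1 pit4 -> P1=[5,3,0,6,0,4](1) P2=[1,4,5,6,6,6](0)
Move 4: P1 pit0 -> P1=[0,4,1,7,1,5](1) P2=[1,4,5,6,6,6](0)
Move 5: P2 pit2 -> P1=[1,4,1,7,1,5](1) P2=[1,4,0,7,7,7](1)
Move 6: P2 pit3 -> P1=[2,5,2,8,1,5](1) P2=[1,4,0,0,8,8](2)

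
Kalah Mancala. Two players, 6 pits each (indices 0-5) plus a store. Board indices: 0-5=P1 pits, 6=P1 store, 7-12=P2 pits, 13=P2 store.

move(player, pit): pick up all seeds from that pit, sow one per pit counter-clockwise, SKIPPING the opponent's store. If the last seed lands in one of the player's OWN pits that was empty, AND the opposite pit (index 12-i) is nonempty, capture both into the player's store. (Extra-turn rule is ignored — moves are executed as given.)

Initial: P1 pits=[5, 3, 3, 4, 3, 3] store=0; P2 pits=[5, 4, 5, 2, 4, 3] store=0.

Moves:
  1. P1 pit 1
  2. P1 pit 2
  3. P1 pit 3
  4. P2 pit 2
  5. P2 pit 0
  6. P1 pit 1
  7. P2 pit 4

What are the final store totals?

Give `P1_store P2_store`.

Answer: 7 3

Derivation:
Move 1: P1 pit1 -> P1=[5,0,4,5,4,3](0) P2=[5,4,5,2,4,3](0)
Move 2: P1 pit2 -> P1=[5,0,0,6,5,4](1) P2=[5,4,5,2,4,3](0)
Move 3: P1 pit3 -> P1=[5,0,0,0,6,5](2) P2=[6,5,6,2,4,3](0)
Move 4: P2 pit2 -> P1=[6,1,0,0,6,5](2) P2=[6,5,0,3,5,4](1)
Move 5: P2 pit0 -> P1=[6,1,0,0,6,5](2) P2=[0,6,1,4,6,5](2)
Move 6: P1 pit1 -> P1=[6,0,0,0,6,5](7) P2=[0,6,1,0,6,5](2)
Move 7: P2 pit4 -> P1=[7,1,1,1,6,5](7) P2=[0,6,1,0,0,6](3)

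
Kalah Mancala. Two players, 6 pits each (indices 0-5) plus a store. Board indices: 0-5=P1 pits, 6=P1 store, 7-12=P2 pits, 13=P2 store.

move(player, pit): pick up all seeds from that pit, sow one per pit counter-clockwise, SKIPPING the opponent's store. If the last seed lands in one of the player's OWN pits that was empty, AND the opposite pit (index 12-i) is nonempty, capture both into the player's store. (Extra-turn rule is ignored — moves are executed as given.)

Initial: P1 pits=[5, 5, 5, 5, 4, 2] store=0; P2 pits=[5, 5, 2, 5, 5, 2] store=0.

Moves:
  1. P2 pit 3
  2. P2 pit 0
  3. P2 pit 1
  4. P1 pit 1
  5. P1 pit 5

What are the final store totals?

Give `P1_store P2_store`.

Answer: 2 2

Derivation:
Move 1: P2 pit3 -> P1=[6,6,5,5,4,2](0) P2=[5,5,2,0,6,3](1)
Move 2: P2 pit0 -> P1=[6,6,5,5,4,2](0) P2=[0,6,3,1,7,4](1)
Move 3: P2 pit1 -> P1=[7,6,5,5,4,2](0) P2=[0,0,4,2,8,5](2)
Move 4: P1 pit1 -> P1=[7,0,6,6,5,3](1) P2=[1,0,4,2,8,5](2)
Move 5: P1 pit5 -> P1=[7,0,6,6,5,0](2) P2=[2,1,4,2,8,5](2)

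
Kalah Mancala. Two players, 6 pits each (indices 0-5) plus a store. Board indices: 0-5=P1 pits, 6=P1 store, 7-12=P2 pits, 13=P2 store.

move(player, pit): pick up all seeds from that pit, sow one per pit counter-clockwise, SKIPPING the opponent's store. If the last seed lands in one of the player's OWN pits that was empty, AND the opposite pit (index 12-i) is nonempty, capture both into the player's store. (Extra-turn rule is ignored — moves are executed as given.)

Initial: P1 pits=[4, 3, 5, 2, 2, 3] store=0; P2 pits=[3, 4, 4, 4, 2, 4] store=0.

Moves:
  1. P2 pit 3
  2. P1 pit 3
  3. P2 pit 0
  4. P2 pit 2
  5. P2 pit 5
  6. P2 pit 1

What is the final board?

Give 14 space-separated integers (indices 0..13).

Move 1: P2 pit3 -> P1=[5,3,5,2,2,3](0) P2=[3,4,4,0,3,5](1)
Move 2: P1 pit3 -> P1=[5,3,5,0,3,4](0) P2=[3,4,4,0,3,5](1)
Move 3: P2 pit0 -> P1=[5,3,0,0,3,4](0) P2=[0,5,5,0,3,5](7)
Move 4: P2 pit2 -> P1=[6,3,0,0,3,4](0) P2=[0,5,0,1,4,6](8)
Move 5: P2 pit5 -> P1=[7,4,1,1,4,4](0) P2=[0,5,0,1,4,0](9)
Move 6: P2 pit1 -> P1=[7,4,1,1,4,4](0) P2=[0,0,1,2,5,1](10)

Answer: 7 4 1 1 4 4 0 0 0 1 2 5 1 10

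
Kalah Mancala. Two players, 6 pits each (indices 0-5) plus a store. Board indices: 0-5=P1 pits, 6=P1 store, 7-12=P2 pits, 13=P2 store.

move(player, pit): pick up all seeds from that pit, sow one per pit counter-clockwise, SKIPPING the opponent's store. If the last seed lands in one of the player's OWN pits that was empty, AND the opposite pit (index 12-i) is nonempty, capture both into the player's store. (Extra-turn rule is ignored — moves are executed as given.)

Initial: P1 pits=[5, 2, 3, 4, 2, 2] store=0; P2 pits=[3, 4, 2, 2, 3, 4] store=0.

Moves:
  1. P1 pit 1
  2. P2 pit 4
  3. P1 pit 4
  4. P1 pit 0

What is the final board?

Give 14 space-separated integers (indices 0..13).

Move 1: P1 pit1 -> P1=[5,0,4,5,2,2](0) P2=[3,4,2,2,3,4](0)
Move 2: P2 pit4 -> P1=[6,0,4,5,2,2](0) P2=[3,4,2,2,0,5](1)
Move 3: P1 pit4 -> P1=[6,0,4,5,0,3](1) P2=[3,4,2,2,0,5](1)
Move 4: P1 pit0 -> P1=[0,1,5,6,1,4](2) P2=[3,4,2,2,0,5](1)

Answer: 0 1 5 6 1 4 2 3 4 2 2 0 5 1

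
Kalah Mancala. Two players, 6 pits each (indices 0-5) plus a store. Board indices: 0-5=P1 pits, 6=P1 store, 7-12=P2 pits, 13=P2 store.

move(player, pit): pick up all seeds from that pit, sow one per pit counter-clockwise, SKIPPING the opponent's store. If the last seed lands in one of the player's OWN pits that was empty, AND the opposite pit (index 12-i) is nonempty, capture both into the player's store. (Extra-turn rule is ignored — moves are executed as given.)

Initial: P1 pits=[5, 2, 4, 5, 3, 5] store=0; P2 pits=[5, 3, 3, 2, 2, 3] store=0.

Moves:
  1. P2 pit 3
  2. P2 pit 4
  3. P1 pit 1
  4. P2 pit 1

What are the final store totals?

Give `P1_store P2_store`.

Answer: 0 1

Derivation:
Move 1: P2 pit3 -> P1=[5,2,4,5,3,5](0) P2=[5,3,3,0,3,4](0)
Move 2: P2 pit4 -> P1=[6,2,4,5,3,5](0) P2=[5,3,3,0,0,5](1)
Move 3: P1 pit1 -> P1=[6,0,5,6,3,5](0) P2=[5,3,3,0,0,5](1)
Move 4: P2 pit1 -> P1=[6,0,5,6,3,5](0) P2=[5,0,4,1,1,5](1)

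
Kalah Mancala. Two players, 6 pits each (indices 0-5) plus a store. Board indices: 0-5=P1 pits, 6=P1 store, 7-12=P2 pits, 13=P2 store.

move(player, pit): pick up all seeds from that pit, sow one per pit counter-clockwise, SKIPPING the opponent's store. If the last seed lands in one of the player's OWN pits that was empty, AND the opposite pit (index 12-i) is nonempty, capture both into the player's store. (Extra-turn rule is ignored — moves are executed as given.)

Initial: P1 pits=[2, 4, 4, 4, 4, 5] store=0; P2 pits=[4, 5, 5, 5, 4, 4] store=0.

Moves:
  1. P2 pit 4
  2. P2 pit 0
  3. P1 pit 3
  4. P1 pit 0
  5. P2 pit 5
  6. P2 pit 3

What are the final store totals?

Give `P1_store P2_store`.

Move 1: P2 pit4 -> P1=[3,5,4,4,4,5](0) P2=[4,5,5,5,0,5](1)
Move 2: P2 pit0 -> P1=[3,0,4,4,4,5](0) P2=[0,6,6,6,0,5](7)
Move 3: P1 pit3 -> P1=[3,0,4,0,5,6](1) P2=[1,6,6,6,0,5](7)
Move 4: P1 pit0 -> P1=[0,1,5,0,5,6](8) P2=[1,6,0,6,0,5](7)
Move 5: P2 pit5 -> P1=[1,2,6,1,5,6](8) P2=[1,6,0,6,0,0](8)
Move 6: P2 pit3 -> P1=[2,3,7,1,5,6](8) P2=[1,6,0,0,1,1](9)

Answer: 8 9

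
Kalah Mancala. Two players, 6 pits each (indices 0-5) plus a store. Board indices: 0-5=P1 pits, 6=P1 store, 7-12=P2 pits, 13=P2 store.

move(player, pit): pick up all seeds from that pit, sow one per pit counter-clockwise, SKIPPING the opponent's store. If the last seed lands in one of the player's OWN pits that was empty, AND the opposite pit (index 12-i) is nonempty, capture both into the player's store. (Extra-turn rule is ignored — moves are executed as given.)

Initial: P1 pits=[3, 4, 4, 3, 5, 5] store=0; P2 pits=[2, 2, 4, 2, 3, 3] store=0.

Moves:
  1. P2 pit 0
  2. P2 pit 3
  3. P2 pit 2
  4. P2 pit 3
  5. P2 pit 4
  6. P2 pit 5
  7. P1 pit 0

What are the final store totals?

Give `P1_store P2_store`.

Move 1: P2 pit0 -> P1=[3,4,4,3,5,5](0) P2=[0,3,5,2,3,3](0)
Move 2: P2 pit3 -> P1=[3,4,4,3,5,5](0) P2=[0,3,5,0,4,4](0)
Move 3: P2 pit2 -> P1=[4,4,4,3,5,5](0) P2=[0,3,0,1,5,5](1)
Move 4: P2 pit3 -> P1=[4,4,4,3,5,5](0) P2=[0,3,0,0,6,5](1)
Move 5: P2 pit4 -> P1=[5,5,5,4,5,5](0) P2=[0,3,0,0,0,6](2)
Move 6: P2 pit5 -> P1=[6,6,6,5,6,5](0) P2=[0,3,0,0,0,0](3)
Move 7: P1 pit0 -> P1=[0,7,7,6,7,6](1) P2=[0,3,0,0,0,0](3)

Answer: 1 3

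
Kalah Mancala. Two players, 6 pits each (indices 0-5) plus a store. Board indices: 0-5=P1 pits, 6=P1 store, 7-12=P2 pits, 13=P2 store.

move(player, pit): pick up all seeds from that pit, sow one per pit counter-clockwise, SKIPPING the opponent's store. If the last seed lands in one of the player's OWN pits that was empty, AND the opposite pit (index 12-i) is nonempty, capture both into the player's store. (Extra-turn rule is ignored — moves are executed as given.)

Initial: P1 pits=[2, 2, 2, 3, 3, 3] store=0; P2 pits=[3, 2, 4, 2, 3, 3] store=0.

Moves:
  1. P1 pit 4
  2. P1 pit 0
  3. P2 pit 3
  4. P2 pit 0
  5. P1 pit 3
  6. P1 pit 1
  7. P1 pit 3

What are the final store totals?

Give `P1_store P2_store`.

Move 1: P1 pit4 -> P1=[2,2,2,3,0,4](1) P2=[4,2,4,2,3,3](0)
Move 2: P1 pit0 -> P1=[0,3,3,3,0,4](1) P2=[4,2,4,2,3,3](0)
Move 3: P2 pit3 -> P1=[0,3,3,3,0,4](1) P2=[4,2,4,0,4,4](0)
Move 4: P2 pit0 -> P1=[0,3,3,3,0,4](1) P2=[0,3,5,1,5,4](0)
Move 5: P1 pit3 -> P1=[0,3,3,0,1,5](2) P2=[0,3,5,1,5,4](0)
Move 6: P1 pit1 -> P1=[0,0,4,1,2,5](2) P2=[0,3,5,1,5,4](0)
Move 7: P1 pit3 -> P1=[0,0,4,0,3,5](2) P2=[0,3,5,1,5,4](0)

Answer: 2 0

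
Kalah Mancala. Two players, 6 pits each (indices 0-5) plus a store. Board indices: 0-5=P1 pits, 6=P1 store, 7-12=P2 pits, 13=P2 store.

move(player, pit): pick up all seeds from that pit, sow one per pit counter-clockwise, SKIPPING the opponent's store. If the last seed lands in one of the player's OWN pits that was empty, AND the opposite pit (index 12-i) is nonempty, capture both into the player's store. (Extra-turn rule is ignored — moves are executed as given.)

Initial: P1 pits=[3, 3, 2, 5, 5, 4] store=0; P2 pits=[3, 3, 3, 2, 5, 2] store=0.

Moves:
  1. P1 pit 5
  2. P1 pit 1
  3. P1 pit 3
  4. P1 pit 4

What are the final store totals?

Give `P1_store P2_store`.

Move 1: P1 pit5 -> P1=[3,3,2,5,5,0](1) P2=[4,4,4,2,5,2](0)
Move 2: P1 pit1 -> P1=[3,0,3,6,6,0](1) P2=[4,4,4,2,5,2](0)
Move 3: P1 pit3 -> P1=[3,0,3,0,7,1](2) P2=[5,5,5,2,5,2](0)
Move 4: P1 pit4 -> P1=[3,0,3,0,0,2](3) P2=[6,6,6,3,6,2](0)

Answer: 3 0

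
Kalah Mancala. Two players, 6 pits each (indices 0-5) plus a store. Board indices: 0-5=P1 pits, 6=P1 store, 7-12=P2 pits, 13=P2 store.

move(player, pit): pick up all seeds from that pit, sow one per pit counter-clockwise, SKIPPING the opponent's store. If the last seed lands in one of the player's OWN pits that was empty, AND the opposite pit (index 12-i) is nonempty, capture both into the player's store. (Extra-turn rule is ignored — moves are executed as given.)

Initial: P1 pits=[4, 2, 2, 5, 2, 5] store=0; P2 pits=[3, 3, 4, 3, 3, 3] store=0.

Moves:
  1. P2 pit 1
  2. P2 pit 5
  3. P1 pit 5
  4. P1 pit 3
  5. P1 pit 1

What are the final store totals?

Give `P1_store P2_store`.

Answer: 2 1

Derivation:
Move 1: P2 pit1 -> P1=[4,2,2,5,2,5](0) P2=[3,0,5,4,4,3](0)
Move 2: P2 pit5 -> P1=[5,3,2,5,2,5](0) P2=[3,0,5,4,4,0](1)
Move 3: P1 pit5 -> P1=[5,3,2,5,2,0](1) P2=[4,1,6,5,4,0](1)
Move 4: P1 pit3 -> P1=[5,3,2,0,3,1](2) P2=[5,2,6,5,4,0](1)
Move 5: P1 pit1 -> P1=[5,0,3,1,4,1](2) P2=[5,2,6,5,4,0](1)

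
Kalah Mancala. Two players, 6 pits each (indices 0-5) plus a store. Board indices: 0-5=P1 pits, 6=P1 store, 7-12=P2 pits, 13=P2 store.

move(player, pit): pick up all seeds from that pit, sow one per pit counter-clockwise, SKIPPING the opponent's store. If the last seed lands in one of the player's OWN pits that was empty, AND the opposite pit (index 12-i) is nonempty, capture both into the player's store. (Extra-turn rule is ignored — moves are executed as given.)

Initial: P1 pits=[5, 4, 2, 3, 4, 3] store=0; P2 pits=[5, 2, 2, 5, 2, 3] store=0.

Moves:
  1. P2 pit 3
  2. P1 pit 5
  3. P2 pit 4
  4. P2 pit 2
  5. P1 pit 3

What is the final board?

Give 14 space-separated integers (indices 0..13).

Answer: 7 0 2 0 5 1 2 6 3 0 1 0 5 8

Derivation:
Move 1: P2 pit3 -> P1=[6,5,2,3,4,3](0) P2=[5,2,2,0,3,4](1)
Move 2: P1 pit5 -> P1=[6,5,2,3,4,0](1) P2=[6,3,2,0,3,4](1)
Move 3: P2 pit4 -> P1=[7,5,2,3,4,0](1) P2=[6,3,2,0,0,5](2)
Move 4: P2 pit2 -> P1=[7,0,2,3,4,0](1) P2=[6,3,0,1,0,5](8)
Move 5: P1 pit3 -> P1=[7,0,2,0,5,1](2) P2=[6,3,0,1,0,5](8)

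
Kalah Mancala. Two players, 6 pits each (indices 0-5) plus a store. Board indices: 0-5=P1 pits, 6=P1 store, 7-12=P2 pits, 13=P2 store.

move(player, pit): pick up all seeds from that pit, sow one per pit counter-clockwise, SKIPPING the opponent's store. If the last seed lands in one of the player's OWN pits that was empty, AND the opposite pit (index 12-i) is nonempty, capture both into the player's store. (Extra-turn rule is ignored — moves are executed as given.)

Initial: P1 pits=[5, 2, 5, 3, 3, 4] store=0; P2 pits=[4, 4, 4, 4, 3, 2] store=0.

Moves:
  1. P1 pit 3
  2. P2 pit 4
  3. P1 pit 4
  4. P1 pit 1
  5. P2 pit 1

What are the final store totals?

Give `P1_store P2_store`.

Answer: 7 2

Derivation:
Move 1: P1 pit3 -> P1=[5,2,5,0,4,5](1) P2=[4,4,4,4,3,2](0)
Move 2: P2 pit4 -> P1=[6,2,5,0,4,5](1) P2=[4,4,4,4,0,3](1)
Move 3: P1 pit4 -> P1=[6,2,5,0,0,6](2) P2=[5,5,4,4,0,3](1)
Move 4: P1 pit1 -> P1=[6,0,6,0,0,6](7) P2=[5,5,0,4,0,3](1)
Move 5: P2 pit1 -> P1=[6,0,6,0,0,6](7) P2=[5,0,1,5,1,4](2)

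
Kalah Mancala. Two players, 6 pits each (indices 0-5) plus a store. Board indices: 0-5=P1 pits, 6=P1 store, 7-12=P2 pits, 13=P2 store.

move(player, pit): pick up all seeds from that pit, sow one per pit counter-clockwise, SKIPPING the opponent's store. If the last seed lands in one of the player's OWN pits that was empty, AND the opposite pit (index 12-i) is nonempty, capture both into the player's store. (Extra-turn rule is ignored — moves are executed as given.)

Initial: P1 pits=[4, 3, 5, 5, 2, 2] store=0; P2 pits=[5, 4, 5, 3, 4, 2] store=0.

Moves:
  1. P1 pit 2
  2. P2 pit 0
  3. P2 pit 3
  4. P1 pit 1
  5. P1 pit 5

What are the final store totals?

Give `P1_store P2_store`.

Answer: 2 2

Derivation:
Move 1: P1 pit2 -> P1=[4,3,0,6,3,3](1) P2=[6,4,5,3,4,2](0)
Move 2: P2 pit0 -> P1=[4,3,0,6,3,3](1) P2=[0,5,6,4,5,3](1)
Move 3: P2 pit3 -> P1=[5,3,0,6,3,3](1) P2=[0,5,6,0,6,4](2)
Move 4: P1 pit1 -> P1=[5,0,1,7,4,3](1) P2=[0,5,6,0,6,4](2)
Move 5: P1 pit5 -> P1=[5,0,1,7,4,0](2) P2=[1,6,6,0,6,4](2)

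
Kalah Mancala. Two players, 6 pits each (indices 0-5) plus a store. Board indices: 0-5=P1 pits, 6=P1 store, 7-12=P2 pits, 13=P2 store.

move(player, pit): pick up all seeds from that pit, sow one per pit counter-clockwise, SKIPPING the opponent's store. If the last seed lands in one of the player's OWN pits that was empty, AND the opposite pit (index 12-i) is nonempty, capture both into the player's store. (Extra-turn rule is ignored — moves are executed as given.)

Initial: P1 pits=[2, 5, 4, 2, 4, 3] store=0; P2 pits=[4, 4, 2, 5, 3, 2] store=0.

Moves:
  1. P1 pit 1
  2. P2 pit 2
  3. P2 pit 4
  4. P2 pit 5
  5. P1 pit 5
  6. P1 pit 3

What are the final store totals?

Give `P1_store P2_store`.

Answer: 3 2

Derivation:
Move 1: P1 pit1 -> P1=[2,0,5,3,5,4](1) P2=[4,4,2,5,3,2](0)
Move 2: P2 pit2 -> P1=[2,0,5,3,5,4](1) P2=[4,4,0,6,4,2](0)
Move 3: P2 pit4 -> P1=[3,1,5,3,5,4](1) P2=[4,4,0,6,0,3](1)
Move 4: P2 pit5 -> P1=[4,2,5,3,5,4](1) P2=[4,4,0,6,0,0](2)
Move 5: P1 pit5 -> P1=[4,2,5,3,5,0](2) P2=[5,5,1,6,0,0](2)
Move 6: P1 pit3 -> P1=[4,2,5,0,6,1](3) P2=[5,5,1,6,0,0](2)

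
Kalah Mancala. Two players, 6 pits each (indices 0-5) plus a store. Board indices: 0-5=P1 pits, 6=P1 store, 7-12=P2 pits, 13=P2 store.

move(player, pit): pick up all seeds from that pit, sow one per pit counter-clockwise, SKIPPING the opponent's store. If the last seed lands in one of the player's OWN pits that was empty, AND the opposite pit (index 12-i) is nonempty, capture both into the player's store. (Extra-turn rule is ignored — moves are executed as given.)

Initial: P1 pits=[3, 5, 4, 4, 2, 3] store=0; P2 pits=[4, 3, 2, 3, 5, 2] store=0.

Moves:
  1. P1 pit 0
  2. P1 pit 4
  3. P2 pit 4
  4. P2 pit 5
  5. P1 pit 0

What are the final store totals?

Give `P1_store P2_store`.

Move 1: P1 pit0 -> P1=[0,6,5,5,2,3](0) P2=[4,3,2,3,5,2](0)
Move 2: P1 pit4 -> P1=[0,6,5,5,0,4](1) P2=[4,3,2,3,5,2](0)
Move 3: P2 pit4 -> P1=[1,7,6,5,0,4](1) P2=[4,3,2,3,0,3](1)
Move 4: P2 pit5 -> P1=[2,8,6,5,0,4](1) P2=[4,3,2,3,0,0](2)
Move 5: P1 pit0 -> P1=[0,9,7,5,0,4](1) P2=[4,3,2,3,0,0](2)

Answer: 1 2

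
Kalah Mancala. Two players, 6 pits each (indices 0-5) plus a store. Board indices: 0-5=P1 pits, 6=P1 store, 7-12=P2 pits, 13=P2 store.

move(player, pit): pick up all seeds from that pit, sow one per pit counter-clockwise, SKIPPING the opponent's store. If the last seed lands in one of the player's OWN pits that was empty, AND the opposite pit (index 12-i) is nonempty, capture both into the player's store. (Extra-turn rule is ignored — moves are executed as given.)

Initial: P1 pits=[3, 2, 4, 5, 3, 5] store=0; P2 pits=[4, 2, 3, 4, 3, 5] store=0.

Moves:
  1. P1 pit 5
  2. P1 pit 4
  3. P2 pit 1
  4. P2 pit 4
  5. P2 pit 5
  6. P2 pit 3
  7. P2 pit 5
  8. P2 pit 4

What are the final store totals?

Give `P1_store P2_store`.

Move 1: P1 pit5 -> P1=[3,2,4,5,3,0](1) P2=[5,3,4,5,3,5](0)
Move 2: P1 pit4 -> P1=[3,2,4,5,0,1](2) P2=[6,3,4,5,3,5](0)
Move 3: P2 pit1 -> P1=[3,2,4,5,0,1](2) P2=[6,0,5,6,4,5](0)
Move 4: P2 pit4 -> P1=[4,3,4,5,0,1](2) P2=[6,0,5,6,0,6](1)
Move 5: P2 pit5 -> P1=[5,4,5,6,1,1](2) P2=[6,0,5,6,0,0](2)
Move 6: P2 pit3 -> P1=[6,5,6,6,1,1](2) P2=[6,0,5,0,1,1](3)
Move 7: P2 pit5 -> P1=[6,5,6,6,1,1](2) P2=[6,0,5,0,1,0](4)
Move 8: P2 pit4 -> P1=[0,5,6,6,1,1](2) P2=[6,0,5,0,0,0](11)

Answer: 2 11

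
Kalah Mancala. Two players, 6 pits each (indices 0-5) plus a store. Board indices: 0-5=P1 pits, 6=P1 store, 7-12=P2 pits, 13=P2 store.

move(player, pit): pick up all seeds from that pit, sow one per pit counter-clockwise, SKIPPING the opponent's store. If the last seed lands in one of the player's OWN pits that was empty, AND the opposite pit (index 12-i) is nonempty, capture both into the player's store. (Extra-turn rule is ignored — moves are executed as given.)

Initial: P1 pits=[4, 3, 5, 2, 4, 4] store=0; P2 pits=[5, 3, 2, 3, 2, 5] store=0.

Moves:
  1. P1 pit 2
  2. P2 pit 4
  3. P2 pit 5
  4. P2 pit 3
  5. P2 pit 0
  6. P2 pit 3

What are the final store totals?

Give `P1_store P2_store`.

Answer: 1 4

Derivation:
Move 1: P1 pit2 -> P1=[4,3,0,3,5,5](1) P2=[6,3,2,3,2,5](0)
Move 2: P2 pit4 -> P1=[4,3,0,3,5,5](1) P2=[6,3,2,3,0,6](1)
Move 3: P2 pit5 -> P1=[5,4,1,4,6,5](1) P2=[6,3,2,3,0,0](2)
Move 4: P2 pit3 -> P1=[5,4,1,4,6,5](1) P2=[6,3,2,0,1,1](3)
Move 5: P2 pit0 -> P1=[5,4,1,4,6,5](1) P2=[0,4,3,1,2,2](4)
Move 6: P2 pit3 -> P1=[5,4,1,4,6,5](1) P2=[0,4,3,0,3,2](4)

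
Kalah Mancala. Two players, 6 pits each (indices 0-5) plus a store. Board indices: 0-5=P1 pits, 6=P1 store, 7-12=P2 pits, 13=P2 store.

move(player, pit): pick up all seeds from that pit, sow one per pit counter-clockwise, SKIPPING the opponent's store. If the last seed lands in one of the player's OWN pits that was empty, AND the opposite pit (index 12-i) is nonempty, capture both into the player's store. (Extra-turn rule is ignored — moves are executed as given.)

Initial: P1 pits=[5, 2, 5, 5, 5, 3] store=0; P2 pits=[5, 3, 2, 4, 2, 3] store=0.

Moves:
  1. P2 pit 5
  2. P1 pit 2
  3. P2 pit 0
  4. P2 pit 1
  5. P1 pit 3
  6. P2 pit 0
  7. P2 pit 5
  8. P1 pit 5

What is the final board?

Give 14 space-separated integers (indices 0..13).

Move 1: P2 pit5 -> P1=[6,3,5,5,5,3](0) P2=[5,3,2,4,2,0](1)
Move 2: P1 pit2 -> P1=[6,3,0,6,6,4](1) P2=[6,3,2,4,2,0](1)
Move 3: P2 pit0 -> P1=[6,3,0,6,6,4](1) P2=[0,4,3,5,3,1](2)
Move 4: P2 pit1 -> P1=[6,3,0,6,6,4](1) P2=[0,0,4,6,4,2](2)
Move 5: P1 pit3 -> P1=[6,3,0,0,7,5](2) P2=[1,1,5,6,4,2](2)
Move 6: P2 pit0 -> P1=[6,3,0,0,7,5](2) P2=[0,2,5,6,4,2](2)
Move 7: P2 pit5 -> P1=[7,3,0,0,7,5](2) P2=[0,2,5,6,4,0](3)
Move 8: P1 pit5 -> P1=[7,3,0,0,7,0](3) P2=[1,3,6,7,4,0](3)

Answer: 7 3 0 0 7 0 3 1 3 6 7 4 0 3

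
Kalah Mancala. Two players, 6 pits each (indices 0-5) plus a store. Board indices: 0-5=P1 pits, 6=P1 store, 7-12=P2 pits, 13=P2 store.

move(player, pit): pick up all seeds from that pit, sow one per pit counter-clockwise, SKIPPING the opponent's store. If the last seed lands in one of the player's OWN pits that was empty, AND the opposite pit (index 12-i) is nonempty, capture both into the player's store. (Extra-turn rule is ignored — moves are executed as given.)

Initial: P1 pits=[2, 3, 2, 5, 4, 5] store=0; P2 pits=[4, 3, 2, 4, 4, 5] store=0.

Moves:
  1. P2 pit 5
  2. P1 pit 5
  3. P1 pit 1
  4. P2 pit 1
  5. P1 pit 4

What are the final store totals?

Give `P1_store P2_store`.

Move 1: P2 pit5 -> P1=[3,4,3,6,4,5](0) P2=[4,3,2,4,4,0](1)
Move 2: P1 pit5 -> P1=[3,4,3,6,4,0](1) P2=[5,4,3,5,4,0](1)
Move 3: P1 pit1 -> P1=[3,0,4,7,5,0](7) P2=[0,4,3,5,4,0](1)
Move 4: P2 pit1 -> P1=[0,0,4,7,5,0](7) P2=[0,0,4,6,5,0](5)
Move 5: P1 pit4 -> P1=[0,0,4,7,0,1](8) P2=[1,1,5,6,5,0](5)

Answer: 8 5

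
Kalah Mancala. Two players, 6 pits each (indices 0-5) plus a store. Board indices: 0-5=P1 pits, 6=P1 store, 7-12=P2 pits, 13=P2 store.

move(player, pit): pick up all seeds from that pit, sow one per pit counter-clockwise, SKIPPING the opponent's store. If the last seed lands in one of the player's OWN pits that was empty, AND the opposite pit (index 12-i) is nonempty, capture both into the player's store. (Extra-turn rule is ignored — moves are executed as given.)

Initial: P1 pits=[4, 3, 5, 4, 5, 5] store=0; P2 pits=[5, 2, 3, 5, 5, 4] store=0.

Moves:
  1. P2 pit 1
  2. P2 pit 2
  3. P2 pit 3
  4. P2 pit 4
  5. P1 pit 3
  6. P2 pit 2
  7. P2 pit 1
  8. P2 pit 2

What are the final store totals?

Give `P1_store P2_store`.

Answer: 1 11

Derivation:
Move 1: P2 pit1 -> P1=[4,3,5,4,5,5](0) P2=[5,0,4,6,5,4](0)
Move 2: P2 pit2 -> P1=[4,3,5,4,5,5](0) P2=[5,0,0,7,6,5](1)
Move 3: P2 pit3 -> P1=[5,4,6,5,5,5](0) P2=[5,0,0,0,7,6](2)
Move 4: P2 pit4 -> P1=[6,5,7,6,6,5](0) P2=[5,0,0,0,0,7](3)
Move 5: P1 pit3 -> P1=[6,5,7,0,7,6](1) P2=[6,1,1,0,0,7](3)
Move 6: P2 pit2 -> P1=[6,5,0,0,7,6](1) P2=[6,1,0,0,0,7](11)
Move 7: P2 pit1 -> P1=[6,5,0,0,7,6](1) P2=[6,0,1,0,0,7](11)
Move 8: P2 pit2 -> P1=[6,5,0,0,7,6](1) P2=[6,0,0,1,0,7](11)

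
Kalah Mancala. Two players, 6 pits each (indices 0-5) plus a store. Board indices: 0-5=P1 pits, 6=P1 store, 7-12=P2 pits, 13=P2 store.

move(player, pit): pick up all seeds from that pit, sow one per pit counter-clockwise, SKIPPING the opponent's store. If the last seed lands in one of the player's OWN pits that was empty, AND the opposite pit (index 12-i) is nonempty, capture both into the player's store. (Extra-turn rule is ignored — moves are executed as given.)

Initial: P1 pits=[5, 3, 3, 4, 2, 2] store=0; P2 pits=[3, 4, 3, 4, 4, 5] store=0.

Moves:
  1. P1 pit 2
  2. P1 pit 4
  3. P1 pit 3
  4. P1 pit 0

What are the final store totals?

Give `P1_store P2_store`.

Answer: 2 0

Derivation:
Move 1: P1 pit2 -> P1=[5,3,0,5,3,3](0) P2=[3,4,3,4,4,5](0)
Move 2: P1 pit4 -> P1=[5,3,0,5,0,4](1) P2=[4,4,3,4,4,5](0)
Move 3: P1 pit3 -> P1=[5,3,0,0,1,5](2) P2=[5,5,3,4,4,5](0)
Move 4: P1 pit0 -> P1=[0,4,1,1,2,6](2) P2=[5,5,3,4,4,5](0)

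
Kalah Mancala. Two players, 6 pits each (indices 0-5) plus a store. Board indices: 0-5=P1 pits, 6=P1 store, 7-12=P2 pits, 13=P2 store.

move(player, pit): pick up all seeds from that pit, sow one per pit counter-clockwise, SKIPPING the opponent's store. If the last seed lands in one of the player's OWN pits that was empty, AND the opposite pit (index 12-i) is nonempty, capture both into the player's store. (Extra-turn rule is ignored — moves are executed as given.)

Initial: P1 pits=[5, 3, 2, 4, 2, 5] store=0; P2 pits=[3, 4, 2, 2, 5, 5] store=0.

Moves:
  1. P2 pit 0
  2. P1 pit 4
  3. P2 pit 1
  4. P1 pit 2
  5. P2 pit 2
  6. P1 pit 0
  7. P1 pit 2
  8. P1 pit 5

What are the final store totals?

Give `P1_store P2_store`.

Answer: 2 2

Derivation:
Move 1: P2 pit0 -> P1=[5,3,2,4,2,5](0) P2=[0,5,3,3,5,5](0)
Move 2: P1 pit4 -> P1=[5,3,2,4,0,6](1) P2=[0,5,3,3,5,5](0)
Move 3: P2 pit1 -> P1=[5,3,2,4,0,6](1) P2=[0,0,4,4,6,6](1)
Move 4: P1 pit2 -> P1=[5,3,0,5,1,6](1) P2=[0,0,4,4,6,6](1)
Move 5: P2 pit2 -> P1=[5,3,0,5,1,6](1) P2=[0,0,0,5,7,7](2)
Move 6: P1 pit0 -> P1=[0,4,1,6,2,7](1) P2=[0,0,0,5,7,7](2)
Move 7: P1 pit2 -> P1=[0,4,0,7,2,7](1) P2=[0,0,0,5,7,7](2)
Move 8: P1 pit5 -> P1=[0,4,0,7,2,0](2) P2=[1,1,1,6,8,8](2)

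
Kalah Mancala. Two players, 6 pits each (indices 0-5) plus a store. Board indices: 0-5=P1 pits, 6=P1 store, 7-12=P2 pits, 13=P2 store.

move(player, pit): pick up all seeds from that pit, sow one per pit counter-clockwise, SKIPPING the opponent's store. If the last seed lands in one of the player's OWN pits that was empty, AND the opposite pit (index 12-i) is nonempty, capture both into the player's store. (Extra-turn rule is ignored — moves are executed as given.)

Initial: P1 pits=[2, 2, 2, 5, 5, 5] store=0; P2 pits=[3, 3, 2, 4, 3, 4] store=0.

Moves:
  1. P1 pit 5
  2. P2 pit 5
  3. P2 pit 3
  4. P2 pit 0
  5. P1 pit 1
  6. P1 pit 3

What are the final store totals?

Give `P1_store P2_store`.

Move 1: P1 pit5 -> P1=[2,2,2,5,5,0](1) P2=[4,4,3,5,3,4](0)
Move 2: P2 pit5 -> P1=[3,3,3,5,5,0](1) P2=[4,4,3,5,3,0](1)
Move 3: P2 pit3 -> P1=[4,4,3,5,5,0](1) P2=[4,4,3,0,4,1](2)
Move 4: P2 pit0 -> P1=[4,4,3,5,5,0](1) P2=[0,5,4,1,5,1](2)
Move 5: P1 pit1 -> P1=[4,0,4,6,6,1](1) P2=[0,5,4,1,5,1](2)
Move 6: P1 pit3 -> P1=[4,0,4,0,7,2](2) P2=[1,6,5,1,5,1](2)

Answer: 2 2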